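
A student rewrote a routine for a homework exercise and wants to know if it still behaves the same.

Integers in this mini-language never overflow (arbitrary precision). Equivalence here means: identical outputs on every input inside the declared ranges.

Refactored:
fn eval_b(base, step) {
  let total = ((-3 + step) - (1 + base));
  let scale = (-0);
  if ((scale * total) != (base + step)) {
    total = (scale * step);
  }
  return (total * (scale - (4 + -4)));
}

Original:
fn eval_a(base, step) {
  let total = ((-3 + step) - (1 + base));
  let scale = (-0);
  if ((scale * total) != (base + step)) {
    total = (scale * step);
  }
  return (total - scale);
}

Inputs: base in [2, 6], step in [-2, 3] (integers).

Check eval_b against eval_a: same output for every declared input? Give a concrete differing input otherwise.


Evaluate both at base=2, step=-2.
eval_a: total = -8; scale = 0; ((scale * total) != (base + step)) -> false; return -8
eval_b: total = -8; scale = 0; ((scale * total) != (base + step)) -> false; return 0
-8 and 0 differ, so these are not the same function on this domain.
verdict: not equivalent; witness: base=2, step=-2


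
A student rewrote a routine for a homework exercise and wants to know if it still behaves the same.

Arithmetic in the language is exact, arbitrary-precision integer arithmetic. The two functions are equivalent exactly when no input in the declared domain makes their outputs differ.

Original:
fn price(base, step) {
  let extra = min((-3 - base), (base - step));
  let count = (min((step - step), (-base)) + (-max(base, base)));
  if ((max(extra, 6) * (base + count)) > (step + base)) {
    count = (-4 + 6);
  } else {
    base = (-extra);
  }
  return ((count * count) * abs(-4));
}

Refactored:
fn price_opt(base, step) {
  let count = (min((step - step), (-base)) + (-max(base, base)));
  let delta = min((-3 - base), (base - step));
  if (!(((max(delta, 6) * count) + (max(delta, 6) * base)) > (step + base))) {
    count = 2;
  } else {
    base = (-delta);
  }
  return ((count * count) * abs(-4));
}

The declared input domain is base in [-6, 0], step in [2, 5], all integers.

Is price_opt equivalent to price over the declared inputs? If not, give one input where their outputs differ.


At base=-6, step=2: price gives 16, price_opt gives 144.
verdict: not equivalent; witness: base=-6, step=2


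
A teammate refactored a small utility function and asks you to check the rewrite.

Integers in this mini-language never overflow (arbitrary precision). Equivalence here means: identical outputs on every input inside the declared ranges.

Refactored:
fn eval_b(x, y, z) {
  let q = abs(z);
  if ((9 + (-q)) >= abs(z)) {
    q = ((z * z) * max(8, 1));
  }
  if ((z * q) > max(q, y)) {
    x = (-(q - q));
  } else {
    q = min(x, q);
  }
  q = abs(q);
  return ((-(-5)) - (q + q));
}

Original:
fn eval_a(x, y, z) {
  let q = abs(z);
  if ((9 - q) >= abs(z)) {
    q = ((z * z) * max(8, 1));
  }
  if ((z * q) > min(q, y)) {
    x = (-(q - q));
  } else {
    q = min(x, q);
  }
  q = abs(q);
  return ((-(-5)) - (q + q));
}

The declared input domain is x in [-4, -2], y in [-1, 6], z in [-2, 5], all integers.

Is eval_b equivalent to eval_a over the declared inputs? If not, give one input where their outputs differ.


There is a counterexample at x=-4, y=-1, z=0: 5 on one side, -3 on the other.
eval_a: q := 0 | ((9 - q) >= abs(z)): true | q := 0 | ((z * q) > min(q, y)): true | x := 0 | q := 0 | result 5
eval_b: q := 0 | ((9 + (-q)) >= abs(z)): true | q := 0 | ((z * q) > max(q, y)): false | q := -4 | q := 4 | result -3
verdict: not equivalent; witness: x=-4, y=-1, z=0


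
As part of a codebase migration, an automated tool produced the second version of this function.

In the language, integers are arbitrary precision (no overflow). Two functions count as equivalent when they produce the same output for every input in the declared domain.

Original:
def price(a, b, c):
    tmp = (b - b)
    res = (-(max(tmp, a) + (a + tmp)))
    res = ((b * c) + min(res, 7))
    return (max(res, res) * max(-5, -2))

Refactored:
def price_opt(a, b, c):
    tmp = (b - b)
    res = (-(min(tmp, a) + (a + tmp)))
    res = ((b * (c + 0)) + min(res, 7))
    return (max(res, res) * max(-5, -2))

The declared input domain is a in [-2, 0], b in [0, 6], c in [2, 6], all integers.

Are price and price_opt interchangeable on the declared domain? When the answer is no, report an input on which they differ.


Take a=-2, b=0, c=2.
price: tmp=0, then res=2, then res=2, then returns -4
price_opt: tmp=0, then res=4, then res=4, then returns -8
-4 against -8: the behavior changed.
verdict: not equivalent; witness: a=-2, b=0, c=2


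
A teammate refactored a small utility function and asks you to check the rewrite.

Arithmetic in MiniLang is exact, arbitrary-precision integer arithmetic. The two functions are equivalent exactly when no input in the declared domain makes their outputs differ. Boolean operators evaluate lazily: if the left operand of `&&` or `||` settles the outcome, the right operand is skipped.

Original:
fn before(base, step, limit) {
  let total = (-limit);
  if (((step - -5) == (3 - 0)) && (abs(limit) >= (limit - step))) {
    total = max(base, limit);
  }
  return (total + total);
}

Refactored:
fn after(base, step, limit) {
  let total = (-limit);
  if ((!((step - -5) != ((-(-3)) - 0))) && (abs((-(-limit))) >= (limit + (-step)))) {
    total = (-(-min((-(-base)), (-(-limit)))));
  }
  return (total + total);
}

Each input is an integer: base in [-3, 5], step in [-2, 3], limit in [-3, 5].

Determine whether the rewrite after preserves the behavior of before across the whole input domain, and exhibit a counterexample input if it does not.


On input base=-3, step=-2, limit=-2, before returns -4 while after returns -6.
verdict: not equivalent; witness: base=-3, step=-2, limit=-2


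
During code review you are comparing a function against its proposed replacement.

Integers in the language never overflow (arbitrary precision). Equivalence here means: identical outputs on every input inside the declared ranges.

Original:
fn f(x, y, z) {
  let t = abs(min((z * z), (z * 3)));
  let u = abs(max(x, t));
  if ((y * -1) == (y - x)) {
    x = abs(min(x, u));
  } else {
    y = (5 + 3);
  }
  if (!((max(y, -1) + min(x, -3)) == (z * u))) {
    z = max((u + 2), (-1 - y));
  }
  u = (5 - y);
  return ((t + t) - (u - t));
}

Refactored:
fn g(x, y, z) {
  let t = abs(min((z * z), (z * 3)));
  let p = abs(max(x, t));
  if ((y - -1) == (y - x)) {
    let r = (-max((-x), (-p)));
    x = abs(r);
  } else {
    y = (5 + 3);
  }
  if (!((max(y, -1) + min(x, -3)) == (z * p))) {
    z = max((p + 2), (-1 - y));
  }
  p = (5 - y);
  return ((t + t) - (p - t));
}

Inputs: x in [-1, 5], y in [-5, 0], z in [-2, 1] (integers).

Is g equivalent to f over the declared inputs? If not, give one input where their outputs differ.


Consider the input x=-1, y=-5, z=-2.
f: t becomes 6; next u becomes 6; next ((y * -1) == (y - x)) evaluates to false; next y becomes 8; next (!((max(y, -1) + min(x, -3)) == (z * u))) evaluates to true; next z becomes 8; next u becomes -3; next final value 21
g: t becomes 6; next p becomes 6; next ((y - -1) == (y - x)) evaluates to true; next r becomes -1; next x becomes 1; next (!((max(y, -1) + min(x, -3)) == (z * p))) evaluates to true; next z becomes 8; next p becomes 10; next final value 8
21 != 8, so the rewrite changes behavior.
verdict: not equivalent; witness: x=-1, y=-5, z=-2


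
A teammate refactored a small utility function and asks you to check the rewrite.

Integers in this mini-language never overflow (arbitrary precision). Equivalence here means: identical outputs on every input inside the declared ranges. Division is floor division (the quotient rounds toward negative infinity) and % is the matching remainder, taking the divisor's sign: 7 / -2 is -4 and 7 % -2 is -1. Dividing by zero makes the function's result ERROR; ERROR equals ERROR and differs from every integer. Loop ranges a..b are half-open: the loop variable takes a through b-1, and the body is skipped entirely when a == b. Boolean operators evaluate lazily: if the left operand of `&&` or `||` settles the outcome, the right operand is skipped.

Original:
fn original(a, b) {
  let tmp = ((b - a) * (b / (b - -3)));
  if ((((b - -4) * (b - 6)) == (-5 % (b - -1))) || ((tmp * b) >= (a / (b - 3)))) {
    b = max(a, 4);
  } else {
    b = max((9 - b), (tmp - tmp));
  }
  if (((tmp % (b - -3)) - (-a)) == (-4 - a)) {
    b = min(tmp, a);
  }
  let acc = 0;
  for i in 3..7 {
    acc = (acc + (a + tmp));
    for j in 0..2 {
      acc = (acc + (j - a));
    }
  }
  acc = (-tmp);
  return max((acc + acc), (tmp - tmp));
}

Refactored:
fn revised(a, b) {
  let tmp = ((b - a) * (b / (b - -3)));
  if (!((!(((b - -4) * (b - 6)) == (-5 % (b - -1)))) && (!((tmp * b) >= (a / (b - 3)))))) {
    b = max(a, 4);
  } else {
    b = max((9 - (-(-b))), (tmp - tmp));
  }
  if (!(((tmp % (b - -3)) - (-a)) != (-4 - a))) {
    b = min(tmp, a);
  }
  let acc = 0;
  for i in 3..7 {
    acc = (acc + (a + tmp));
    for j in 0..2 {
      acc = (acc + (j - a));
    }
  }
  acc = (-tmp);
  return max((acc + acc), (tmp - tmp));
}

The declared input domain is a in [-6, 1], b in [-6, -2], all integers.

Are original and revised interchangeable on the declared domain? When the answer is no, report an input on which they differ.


Side by side, the visible changes include: boolean connective usage differs, and comparison usage differs.
Tracing a=-1, b=-4: original: tmp := -12 | ((((b - -4) * (b - 6)) == (-5 % (b - -1))) || ((tmp * b) >= (a / (b - 3)))): true | b := 4 | (((tmp % (b - -3)) - (-a)) == (-4 - a)): false | acc := 0 | iter i=3: | acc := -13 | iter j=0: | acc := -12 | iter j=1: | acc := -10 | iter i=4: | acc := -23 | iter j=0: | acc := -22 | iter j=1: | acc := -20 | iter i=5: | acc := -33 | iter j=0: | acc := -32 | iter j=1: | acc := -30 | iter i=6: | acc := -43 | iter j=0: | acc := -42 | iter j=1: | acc := -40 | acc := 12 | result 24 | revised: tmp := -12 | (!((!(((b - -4) * (b - 6)) == (-5 % (b - -1)))) && (!((tmp * b) >= (a / (b - 3)))))): true | b := 4 | (!(((tmp % (b - -3)) - (-a)) != (-4 - a))): false | acc := 0 | iter i=3: | acc := -13 | iter j=0: | acc := -12 | iter j=1: | acc := -10 | iter i=4: | acc := -23 | iter j=0: | acc := -22 | iter j=1: | acc := -20 | iter i=5: | acc := -33 | iter j=0: | acc := -32 | iter j=1: | acc := -30 | iter i=6: | acc := -43 | iter j=0: | acc := -42 | iter j=1: | acc := -40 | acc := 12 | result 24 — matching result 24.
Every one of the 40 inputs gives matching results.
verdict: equivalent


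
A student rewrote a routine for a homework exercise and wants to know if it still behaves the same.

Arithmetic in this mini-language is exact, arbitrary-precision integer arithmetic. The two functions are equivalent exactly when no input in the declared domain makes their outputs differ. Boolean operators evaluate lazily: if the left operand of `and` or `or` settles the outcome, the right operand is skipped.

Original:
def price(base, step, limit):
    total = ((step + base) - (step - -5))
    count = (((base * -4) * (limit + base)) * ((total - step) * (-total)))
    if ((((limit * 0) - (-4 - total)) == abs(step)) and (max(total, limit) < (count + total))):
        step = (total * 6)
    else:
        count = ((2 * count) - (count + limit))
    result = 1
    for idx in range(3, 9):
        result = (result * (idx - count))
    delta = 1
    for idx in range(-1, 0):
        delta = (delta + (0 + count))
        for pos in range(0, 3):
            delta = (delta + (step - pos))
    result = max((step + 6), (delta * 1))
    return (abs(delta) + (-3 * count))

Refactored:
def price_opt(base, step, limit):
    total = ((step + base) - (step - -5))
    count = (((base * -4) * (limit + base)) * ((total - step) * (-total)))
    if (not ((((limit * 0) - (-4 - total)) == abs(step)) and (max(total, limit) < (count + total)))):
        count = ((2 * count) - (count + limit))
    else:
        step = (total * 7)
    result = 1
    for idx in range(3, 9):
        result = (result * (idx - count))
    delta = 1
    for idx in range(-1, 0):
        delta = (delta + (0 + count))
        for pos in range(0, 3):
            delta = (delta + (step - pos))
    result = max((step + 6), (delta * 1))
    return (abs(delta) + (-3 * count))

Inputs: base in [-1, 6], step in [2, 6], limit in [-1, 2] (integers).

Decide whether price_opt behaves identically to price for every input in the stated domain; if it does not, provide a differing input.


At base=3, step=2, limit=-1: price gives -422, price_opt gives -428.
verdict: not equivalent; witness: base=3, step=2, limit=-1


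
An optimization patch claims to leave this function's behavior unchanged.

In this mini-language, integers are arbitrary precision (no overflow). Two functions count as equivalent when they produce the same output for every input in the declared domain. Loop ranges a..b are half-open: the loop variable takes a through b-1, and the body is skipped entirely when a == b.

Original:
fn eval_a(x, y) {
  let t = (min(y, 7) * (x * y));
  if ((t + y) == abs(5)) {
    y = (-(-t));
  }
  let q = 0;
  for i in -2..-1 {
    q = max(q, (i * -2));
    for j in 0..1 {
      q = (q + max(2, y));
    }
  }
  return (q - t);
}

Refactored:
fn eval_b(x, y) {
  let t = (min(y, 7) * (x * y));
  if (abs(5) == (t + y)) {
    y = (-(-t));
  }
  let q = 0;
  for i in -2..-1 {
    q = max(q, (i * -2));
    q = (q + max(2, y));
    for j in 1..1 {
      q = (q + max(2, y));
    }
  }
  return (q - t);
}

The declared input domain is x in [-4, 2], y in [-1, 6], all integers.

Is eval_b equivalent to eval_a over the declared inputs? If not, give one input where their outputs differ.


This is a faithful refactor — loop structure differs, and min/max/abs usage differs, and statement counts differ, and constant usage differs, and arithmetic usage differs, but the computed results match everywhere.
As a probe, take x=1, y=5: eval_a runs t=25, then ((t + y) == abs(5)) is false, then q=0, then (i=-2), then q=4, then (j=0), then q=9, then returns -16; eval_b runs t=25, then (abs(5) == (t + y)) is false, then q=0, then (i=-2), then q=4, then q=9, then the loop over j runs zero times, then returns -16; both end at -16.
An exhaustive pass over the 56 declared inputs shows identical outputs.
verdict: equivalent


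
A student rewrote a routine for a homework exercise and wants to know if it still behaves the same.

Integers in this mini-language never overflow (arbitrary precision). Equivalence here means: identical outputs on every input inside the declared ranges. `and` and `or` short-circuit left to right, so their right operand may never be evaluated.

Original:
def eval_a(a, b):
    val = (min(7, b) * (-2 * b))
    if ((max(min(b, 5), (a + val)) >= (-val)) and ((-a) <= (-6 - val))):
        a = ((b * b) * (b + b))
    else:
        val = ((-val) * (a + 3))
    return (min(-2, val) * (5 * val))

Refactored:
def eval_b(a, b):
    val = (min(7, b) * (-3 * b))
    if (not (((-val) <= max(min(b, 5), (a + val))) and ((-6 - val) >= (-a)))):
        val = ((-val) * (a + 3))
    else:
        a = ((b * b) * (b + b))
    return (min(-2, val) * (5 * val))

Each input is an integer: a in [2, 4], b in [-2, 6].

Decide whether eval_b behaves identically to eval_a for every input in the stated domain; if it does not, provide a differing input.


Input a=2, b=-2: -400 from eval_a versus -600 from eval_b.
verdict: not equivalent; witness: a=2, b=-2


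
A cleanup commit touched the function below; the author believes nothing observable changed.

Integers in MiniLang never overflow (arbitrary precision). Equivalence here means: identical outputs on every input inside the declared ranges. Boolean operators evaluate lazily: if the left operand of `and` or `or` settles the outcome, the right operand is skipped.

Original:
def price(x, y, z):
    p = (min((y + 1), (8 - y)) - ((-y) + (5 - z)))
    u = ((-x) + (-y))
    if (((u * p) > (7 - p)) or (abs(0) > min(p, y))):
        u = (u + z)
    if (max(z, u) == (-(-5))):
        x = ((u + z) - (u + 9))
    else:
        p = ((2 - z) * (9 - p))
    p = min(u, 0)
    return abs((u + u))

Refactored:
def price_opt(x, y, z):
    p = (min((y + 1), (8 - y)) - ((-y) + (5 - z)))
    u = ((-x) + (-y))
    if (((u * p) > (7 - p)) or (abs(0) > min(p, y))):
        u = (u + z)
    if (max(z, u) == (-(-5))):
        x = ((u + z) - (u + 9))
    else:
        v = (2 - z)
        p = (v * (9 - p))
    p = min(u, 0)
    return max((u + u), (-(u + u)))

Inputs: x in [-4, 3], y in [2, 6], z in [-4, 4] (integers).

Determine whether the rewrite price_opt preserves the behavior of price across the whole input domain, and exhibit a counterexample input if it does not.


Side by side, the visible changes include: arithmetic usage differs, plus local variable names differ, plus min/max/abs usage differs, plus statement counts differ.
Spot check at x=-4, y=6, z=-3 — price: p = 0; u = -2; (((u * p) > (7 - p)) or (abs(0) > min(p, y))) -> false; (max(z, u) == (-(-5))) -> false; p = 45; p = -2; return 4. price_opt: p = 0; u = -2; (((u * p) > (7 - p)) or (abs(0) > min(p, y))) -> false; (max(z, u) == (-(-5))) -> false; v = 5; p = 45; p = -2; return 4. Both give 4.
Every one of the 360 inputs gives matching results.
verdict: equivalent


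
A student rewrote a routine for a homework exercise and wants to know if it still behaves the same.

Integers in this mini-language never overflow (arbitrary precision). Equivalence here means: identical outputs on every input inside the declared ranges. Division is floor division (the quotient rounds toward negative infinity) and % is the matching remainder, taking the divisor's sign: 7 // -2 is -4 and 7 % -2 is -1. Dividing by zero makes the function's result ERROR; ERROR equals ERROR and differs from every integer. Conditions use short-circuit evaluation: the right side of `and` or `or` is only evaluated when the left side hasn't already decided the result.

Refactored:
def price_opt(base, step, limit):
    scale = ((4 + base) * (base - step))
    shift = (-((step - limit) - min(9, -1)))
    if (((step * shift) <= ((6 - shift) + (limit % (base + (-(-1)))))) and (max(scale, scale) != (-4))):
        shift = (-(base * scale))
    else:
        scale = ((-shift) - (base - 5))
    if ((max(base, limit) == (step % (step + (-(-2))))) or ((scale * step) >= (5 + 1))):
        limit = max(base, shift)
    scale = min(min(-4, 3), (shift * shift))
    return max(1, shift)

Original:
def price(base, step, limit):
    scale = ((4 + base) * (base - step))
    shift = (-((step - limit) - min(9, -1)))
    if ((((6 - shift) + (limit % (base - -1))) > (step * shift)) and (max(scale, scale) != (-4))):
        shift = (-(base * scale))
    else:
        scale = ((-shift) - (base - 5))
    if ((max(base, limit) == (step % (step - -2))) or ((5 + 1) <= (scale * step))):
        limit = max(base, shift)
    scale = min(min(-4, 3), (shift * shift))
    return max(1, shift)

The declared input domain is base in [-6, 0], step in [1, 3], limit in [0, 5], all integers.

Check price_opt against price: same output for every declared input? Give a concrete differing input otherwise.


Try base=-6, step=1, limit=5.
price: scale becomes 14; next shift becomes 3; next ((((6 - shift) + (limit % (base - -1))) > (step * shift)) and (max(scale, scale) != (-4))) evaluates to false; next scale becomes 8; next ((max(base, limit) == (step % (step - -2))) or ((5 + 1) <= (scale * step))) evaluates to true; next limit becomes 3; next scale becomes -4; next final value 3
price_opt: scale becomes 14; next shift becomes 3; next (((step * shift) <= ((6 - shift) + (limit % (base + (-(-1)))))) and (max(scale, scale) != (-4))) evaluates to true; next shift becomes 84; next ((max(base, limit) == (step % (step + (-(-2))))) or ((scale * step) >= (5 + 1))) evaluates to true; next limit becomes 84; next scale becomes -4; next final value 84
3 against 84: the behavior changed.
verdict: not equivalent; witness: base=-6, step=1, limit=5


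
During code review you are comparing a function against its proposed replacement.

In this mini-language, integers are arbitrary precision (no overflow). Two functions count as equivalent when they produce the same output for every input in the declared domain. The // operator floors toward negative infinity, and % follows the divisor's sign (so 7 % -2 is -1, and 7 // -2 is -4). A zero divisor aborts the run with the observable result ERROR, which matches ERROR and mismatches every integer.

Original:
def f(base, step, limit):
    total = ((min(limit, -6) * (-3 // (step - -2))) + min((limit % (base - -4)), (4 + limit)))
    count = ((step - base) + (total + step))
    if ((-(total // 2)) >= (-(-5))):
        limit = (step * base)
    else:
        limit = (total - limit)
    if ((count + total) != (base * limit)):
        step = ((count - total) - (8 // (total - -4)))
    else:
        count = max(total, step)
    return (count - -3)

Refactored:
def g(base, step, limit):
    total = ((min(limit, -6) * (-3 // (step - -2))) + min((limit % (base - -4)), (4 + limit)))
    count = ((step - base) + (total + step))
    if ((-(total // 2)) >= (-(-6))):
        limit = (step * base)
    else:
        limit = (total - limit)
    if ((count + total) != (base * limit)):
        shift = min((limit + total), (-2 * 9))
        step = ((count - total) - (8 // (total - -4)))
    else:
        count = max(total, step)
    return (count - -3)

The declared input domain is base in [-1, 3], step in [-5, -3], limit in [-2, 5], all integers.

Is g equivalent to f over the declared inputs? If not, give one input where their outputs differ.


Although `-5` became `-6`, no input in the stated domain can expose it.
One worked example (base=1, step=-4, limit=5) — f: total = -6; count = -15; ((-(total // 2)) >= (-(-5))) -> false; limit = -11; ((count + total) != (base * limit)) -> true; step = -5; return -12; g: total = -6; count = -15; ((-(total // 2)) >= (-(-6))) -> false; limit = -11; ((count + total) != (base * limit)) -> true; shift = -18; step = -5; return -12; agreement on -12.
Across all 120 domain points the two functions coincide.
verdict: equivalent


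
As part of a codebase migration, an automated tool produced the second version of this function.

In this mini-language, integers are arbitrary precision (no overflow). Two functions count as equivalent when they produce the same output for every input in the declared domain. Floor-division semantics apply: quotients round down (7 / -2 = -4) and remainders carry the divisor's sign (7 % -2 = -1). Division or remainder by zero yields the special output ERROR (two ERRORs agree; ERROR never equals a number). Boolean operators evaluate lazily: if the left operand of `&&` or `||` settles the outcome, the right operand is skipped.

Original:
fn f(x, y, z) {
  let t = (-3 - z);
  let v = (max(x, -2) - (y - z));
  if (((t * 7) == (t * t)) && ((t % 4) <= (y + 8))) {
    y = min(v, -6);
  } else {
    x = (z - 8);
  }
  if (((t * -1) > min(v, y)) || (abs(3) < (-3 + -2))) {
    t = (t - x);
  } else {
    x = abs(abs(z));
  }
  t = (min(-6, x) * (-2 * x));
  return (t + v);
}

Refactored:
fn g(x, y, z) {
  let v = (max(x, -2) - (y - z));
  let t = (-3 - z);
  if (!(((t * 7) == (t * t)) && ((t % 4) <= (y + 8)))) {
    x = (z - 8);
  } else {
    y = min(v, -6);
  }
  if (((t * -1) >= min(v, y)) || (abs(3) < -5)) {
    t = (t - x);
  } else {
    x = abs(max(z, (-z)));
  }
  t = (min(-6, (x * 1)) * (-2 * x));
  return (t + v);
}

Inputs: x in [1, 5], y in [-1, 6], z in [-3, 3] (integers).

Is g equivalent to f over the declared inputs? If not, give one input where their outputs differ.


Run the pair on x=4, y=1, z=-2.
f: t = -1; v = 1; (((t * 7) == (t * t)) && ((t % 4) <= (y + 8))) -> false; x = -10; (((t * -1) > min(v, y)) || (abs(3) < (-3 + -2))) -> false; x = 2; t = 24; return 25
g: v = 1; t = -1; (!(((t * 7) == (t * t)) && ((t % 4) <= (y + 8)))) -> true; x = -10; (((t * -1) >= min(v, y)) || (abs(3) < -5)) -> true; t = 9; t = -200; return -199
25 and -199 differ, so these are not the same function on this domain.
verdict: not equivalent; witness: x=4, y=1, z=-2


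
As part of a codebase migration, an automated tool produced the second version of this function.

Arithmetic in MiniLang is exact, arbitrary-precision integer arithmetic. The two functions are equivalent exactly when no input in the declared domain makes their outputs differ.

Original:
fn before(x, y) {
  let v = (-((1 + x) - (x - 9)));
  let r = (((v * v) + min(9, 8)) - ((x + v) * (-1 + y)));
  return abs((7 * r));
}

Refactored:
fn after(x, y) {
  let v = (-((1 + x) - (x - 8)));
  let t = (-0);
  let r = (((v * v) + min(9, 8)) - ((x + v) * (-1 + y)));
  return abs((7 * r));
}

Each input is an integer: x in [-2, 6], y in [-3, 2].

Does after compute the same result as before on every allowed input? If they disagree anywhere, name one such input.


There is a counterexample at x=-2, y=-3: 420 on one side, 315 on the other.
before: v=-10, then r=60, then returns 420
after: v=-9, then t=0, then r=45, then returns 315
verdict: not equivalent; witness: x=-2, y=-3


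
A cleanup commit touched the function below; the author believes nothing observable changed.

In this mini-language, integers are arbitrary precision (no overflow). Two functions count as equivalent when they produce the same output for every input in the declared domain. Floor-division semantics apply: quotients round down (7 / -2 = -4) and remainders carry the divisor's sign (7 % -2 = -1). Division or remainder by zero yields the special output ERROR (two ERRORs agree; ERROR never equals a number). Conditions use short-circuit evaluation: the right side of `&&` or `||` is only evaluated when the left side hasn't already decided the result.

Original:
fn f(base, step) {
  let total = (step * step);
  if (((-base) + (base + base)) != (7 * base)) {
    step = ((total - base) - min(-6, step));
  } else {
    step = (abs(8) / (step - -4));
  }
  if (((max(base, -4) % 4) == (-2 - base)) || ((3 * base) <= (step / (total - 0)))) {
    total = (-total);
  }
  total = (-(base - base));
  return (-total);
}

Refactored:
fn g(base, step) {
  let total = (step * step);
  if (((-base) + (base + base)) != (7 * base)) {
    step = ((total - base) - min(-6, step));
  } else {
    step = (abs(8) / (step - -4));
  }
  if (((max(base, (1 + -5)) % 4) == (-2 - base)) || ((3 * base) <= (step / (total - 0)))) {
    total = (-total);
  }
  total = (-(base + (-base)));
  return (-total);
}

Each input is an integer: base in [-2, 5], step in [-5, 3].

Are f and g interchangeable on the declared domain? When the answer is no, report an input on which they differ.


Comparing the listings, the differences include: arithmetic usage differs, and constant usage differs.
One worked example (base=3, step=2) — f: total=4, then (((-base) + (base + base)) != (7 * base)) is true, then step=7, then (((max(base, -4) % 4) == (-2 - base)) || ((3 * base) <= (step / (total - 0)))) is false, then total=0, then returns 0; g: total=4, then (((-base) + (base + base)) != (7 * base)) is true, then step=7, then (((max(base, (1 + -5)) % 4) == (-2 - base)) || ((3 * base) <= (step / (total - 0)))) is false, then total=0, then returns 0; agreement on 0.
Across all 72 domain points the two functions coincide.
verdict: equivalent


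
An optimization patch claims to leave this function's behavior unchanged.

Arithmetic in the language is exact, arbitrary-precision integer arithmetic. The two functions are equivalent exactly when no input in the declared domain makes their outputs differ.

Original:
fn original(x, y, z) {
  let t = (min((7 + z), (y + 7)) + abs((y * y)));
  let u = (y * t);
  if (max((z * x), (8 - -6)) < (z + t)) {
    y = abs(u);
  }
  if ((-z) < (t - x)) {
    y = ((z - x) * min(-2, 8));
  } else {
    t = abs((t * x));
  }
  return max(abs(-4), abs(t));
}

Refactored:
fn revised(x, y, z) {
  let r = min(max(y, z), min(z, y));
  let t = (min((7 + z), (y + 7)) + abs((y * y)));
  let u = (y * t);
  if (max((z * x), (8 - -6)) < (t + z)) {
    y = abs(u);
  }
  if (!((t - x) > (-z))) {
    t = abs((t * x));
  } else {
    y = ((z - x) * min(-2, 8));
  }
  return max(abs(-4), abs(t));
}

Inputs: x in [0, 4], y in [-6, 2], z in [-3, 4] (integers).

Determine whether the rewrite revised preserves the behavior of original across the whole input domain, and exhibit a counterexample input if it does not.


Comparing the listings, the differences include: min/max/abs usage differs; and comparison usage differs; and local variable names differ; and statement counts differ; and boolean connective usage differs.
Tracing x=4, y=2, z=2: original: t := 13 | u := 26 | (max((z * x), (8 - -6)) < (z + t)): true | y := 26 | ((-z) < (t - x)): true | y := 4 | result 13 | revised: r := 2 | t := 13 | u := 26 | (max((z * x), (8 - -6)) < (t + z)): true | y := 26 | (!((t - x) > (-z))): false | y := 4 | result 13 — matching result 13.
Across all 360 domain points the two functions coincide.
verdict: equivalent


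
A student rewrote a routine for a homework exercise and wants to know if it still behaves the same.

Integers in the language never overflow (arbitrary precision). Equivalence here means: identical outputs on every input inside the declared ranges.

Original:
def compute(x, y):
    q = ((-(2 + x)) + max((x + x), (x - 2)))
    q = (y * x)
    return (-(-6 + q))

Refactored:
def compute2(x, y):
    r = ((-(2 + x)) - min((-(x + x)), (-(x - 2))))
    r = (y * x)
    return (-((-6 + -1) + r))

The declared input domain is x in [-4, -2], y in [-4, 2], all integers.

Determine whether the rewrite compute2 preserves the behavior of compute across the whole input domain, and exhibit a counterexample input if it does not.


Run the pair on x=-4, y=-4.
compute: q := -4 | q := 16 | result -10
compute2: r := -4 | r := 16 | result -9
-10 and -9 differ, so these are not the same function on this domain.
verdict: not equivalent; witness: x=-4, y=-4


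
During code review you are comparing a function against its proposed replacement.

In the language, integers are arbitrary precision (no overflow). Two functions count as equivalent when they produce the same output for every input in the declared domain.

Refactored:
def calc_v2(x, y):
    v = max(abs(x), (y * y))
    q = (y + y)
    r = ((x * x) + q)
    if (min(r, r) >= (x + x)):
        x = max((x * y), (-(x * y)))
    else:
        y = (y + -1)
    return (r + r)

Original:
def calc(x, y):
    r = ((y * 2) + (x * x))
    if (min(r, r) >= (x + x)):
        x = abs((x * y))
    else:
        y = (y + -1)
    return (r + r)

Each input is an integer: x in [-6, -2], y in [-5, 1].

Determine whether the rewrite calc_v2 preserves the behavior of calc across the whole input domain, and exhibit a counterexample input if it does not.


Behavior is preserved: although local variable names differ; statement counts differ; constant usage differs; min/max/abs usage differs; arithmetic usage differs, the outputs never diverge.
As a probe, take x=-6, y=-4: calc runs r becomes 28; next (min(r, r) >= (x + x)) evaluates to true; next x becomes 24; next final value 56; calc_v2 runs v becomes 16; next q becomes -8; next r becomes 28; next (min(r, r) >= (x + x)) evaluates to true; next x becomes 24; next final value 56; both end at 56.
Sweeping the whole domain (35 inputs) finds no disagreement.
verdict: equivalent


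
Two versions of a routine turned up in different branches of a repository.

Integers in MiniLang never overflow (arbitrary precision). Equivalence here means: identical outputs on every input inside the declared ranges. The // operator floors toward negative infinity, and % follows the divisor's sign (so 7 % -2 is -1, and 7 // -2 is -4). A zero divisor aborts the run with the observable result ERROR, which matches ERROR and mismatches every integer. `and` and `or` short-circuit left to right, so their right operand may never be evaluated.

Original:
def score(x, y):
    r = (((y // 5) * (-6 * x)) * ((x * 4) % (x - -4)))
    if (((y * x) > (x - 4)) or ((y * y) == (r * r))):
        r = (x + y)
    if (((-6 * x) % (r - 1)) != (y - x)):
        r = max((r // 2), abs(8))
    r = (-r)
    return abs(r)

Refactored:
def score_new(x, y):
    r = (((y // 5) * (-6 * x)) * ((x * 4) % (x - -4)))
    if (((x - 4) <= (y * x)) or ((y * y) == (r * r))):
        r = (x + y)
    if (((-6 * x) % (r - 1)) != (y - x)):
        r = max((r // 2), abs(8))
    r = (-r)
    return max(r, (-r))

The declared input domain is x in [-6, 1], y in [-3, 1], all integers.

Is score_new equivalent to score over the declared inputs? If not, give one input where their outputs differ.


Take x=1, y=-3.
score: r=24, then (((y * x) > (x - 4)) or ((y * y) == (r * r))) is false, then (((-6 * x) % (r - 1)) != (y - x)) is true, then r=12, then r=-12, then returns 12
score_new: r=24, then (((x - 4) <= (y * x)) or ((y * y) == (r * r))) is true, then r=-2, then (((-6 * x) % (r - 1)) != (y - x)) is true, then r=8, then r=-8, then returns 8
12 and 8 differ, so these are not the same function on this domain.
verdict: not equivalent; witness: x=1, y=-3


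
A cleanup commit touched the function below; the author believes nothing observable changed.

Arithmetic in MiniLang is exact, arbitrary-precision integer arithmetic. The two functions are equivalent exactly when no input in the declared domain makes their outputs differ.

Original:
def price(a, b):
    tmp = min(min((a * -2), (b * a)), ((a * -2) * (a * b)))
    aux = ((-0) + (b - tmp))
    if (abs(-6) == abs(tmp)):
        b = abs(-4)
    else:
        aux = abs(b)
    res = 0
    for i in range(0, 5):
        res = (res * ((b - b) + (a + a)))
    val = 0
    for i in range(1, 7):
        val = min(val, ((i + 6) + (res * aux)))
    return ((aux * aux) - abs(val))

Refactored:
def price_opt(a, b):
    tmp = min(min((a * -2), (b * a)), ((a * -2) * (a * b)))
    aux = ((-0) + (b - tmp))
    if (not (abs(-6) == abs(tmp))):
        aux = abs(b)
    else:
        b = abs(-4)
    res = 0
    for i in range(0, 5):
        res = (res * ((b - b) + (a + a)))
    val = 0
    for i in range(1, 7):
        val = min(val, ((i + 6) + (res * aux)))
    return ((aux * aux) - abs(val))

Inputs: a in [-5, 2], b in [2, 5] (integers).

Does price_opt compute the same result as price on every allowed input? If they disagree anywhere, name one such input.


Side by side, the visible changes include: boolean connective usage differs.
One worked example (a=-5, b=3) — price: tmp becomes -150; next aux becomes 153; next (abs(-6) == abs(tmp)) evaluates to false; next aux becomes 3; next res becomes 0; next at i=0:; next res becomes 0; next at i=1:; next res becomes 0; next at i=2:; next res becomes 0; next at i=3:; next res becomes 0; next at i=4:; next res becomes 0; next val becomes 0; next at i=1:; next val becomes 0; next at i=2:; next val becomes 0; next at i=3:; next val becomes 0; next at i=4:; next val becomes 0; next at i=5:; next val becomes 0; next at i=6:; next val becomes 0; next final value 9; price_opt: tmp becomes -150; next aux becomes 153; next (not (abs(-6) == abs(tmp))) evaluates to true; next aux becomes 3; next res becomes 0; next at i=0:; next res becomes 0; next at i=1:; next res becomes 0; next at i=2:; next res becomes 0; next at i=3:; next res becomes 0; next at i=4:; next res becomes 0; next val becomes 0; next at i=1:; next val becomes 0; next at i=2:; next val becomes 0; next at i=3:; next val becomes 0; next at i=4:; next val becomes 0; next at i=5:; next val becomes 0; next at i=6:; next val becomes 0; next final value 9; agreement on 9.
Sweeping the whole domain (32 inputs) finds no disagreement.
verdict: equivalent


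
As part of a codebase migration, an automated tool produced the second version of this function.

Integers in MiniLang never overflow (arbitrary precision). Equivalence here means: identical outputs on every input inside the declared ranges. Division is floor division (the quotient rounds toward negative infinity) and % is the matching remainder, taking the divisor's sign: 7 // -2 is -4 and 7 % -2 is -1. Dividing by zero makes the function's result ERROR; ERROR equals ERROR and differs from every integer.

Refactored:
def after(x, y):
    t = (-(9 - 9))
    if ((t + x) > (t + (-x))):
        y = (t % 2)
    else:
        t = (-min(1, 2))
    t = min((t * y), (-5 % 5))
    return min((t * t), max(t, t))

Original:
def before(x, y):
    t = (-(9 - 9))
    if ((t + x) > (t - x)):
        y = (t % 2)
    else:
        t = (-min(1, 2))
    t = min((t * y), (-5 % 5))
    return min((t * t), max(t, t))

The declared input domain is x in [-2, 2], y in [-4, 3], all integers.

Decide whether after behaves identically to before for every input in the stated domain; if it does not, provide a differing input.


The two versions differ — the changes include arithmetic usage differs.
Spot check at x=-1, y=-2 — before: t = 0; ((t + x) > (t - x)) -> false; t = -1; t = 0; return 0. after: t = 0; ((t + x) > (t + (-x))) -> false; t = -1; t = 0; return 0. Both give 0.
Across all 40 domain points the two functions coincide.
verdict: equivalent


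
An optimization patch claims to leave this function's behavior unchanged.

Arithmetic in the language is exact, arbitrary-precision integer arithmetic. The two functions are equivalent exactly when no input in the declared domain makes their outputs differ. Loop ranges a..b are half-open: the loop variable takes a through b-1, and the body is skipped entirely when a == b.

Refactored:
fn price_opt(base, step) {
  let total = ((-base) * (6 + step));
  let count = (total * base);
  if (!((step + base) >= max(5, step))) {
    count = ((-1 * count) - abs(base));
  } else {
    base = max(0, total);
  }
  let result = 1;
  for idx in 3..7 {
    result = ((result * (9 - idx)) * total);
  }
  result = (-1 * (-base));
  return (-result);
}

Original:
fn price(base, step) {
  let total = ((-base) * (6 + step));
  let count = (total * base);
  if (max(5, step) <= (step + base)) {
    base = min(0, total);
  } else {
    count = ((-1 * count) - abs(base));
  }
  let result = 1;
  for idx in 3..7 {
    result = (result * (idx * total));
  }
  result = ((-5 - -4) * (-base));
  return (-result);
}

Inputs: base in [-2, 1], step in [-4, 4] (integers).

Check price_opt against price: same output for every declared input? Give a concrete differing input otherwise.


There is a counterexample at base=1, step=4: 10 on one side, 0 on the other.
price: total=-10, then count=-10, then (max(5, step) <= (step + base)) is true, then base=-10, then result=1, then (idx=3), then result=-30, then (idx=4), then result=1200, then (idx=5), then result=-60000, then (idx=6), then result=3600000, then result=-10, then returns 10
price_opt: total=-10, then count=-10, then (!((step + base) >= max(5, step))) is false, then base=0, then result=1, then (idx=3), then result=-60, then (idx=4), then result=3000, then (idx=5), then result=-120000, then (idx=6), then result=3600000, then result=0, then returns 0
verdict: not equivalent; witness: base=1, step=4


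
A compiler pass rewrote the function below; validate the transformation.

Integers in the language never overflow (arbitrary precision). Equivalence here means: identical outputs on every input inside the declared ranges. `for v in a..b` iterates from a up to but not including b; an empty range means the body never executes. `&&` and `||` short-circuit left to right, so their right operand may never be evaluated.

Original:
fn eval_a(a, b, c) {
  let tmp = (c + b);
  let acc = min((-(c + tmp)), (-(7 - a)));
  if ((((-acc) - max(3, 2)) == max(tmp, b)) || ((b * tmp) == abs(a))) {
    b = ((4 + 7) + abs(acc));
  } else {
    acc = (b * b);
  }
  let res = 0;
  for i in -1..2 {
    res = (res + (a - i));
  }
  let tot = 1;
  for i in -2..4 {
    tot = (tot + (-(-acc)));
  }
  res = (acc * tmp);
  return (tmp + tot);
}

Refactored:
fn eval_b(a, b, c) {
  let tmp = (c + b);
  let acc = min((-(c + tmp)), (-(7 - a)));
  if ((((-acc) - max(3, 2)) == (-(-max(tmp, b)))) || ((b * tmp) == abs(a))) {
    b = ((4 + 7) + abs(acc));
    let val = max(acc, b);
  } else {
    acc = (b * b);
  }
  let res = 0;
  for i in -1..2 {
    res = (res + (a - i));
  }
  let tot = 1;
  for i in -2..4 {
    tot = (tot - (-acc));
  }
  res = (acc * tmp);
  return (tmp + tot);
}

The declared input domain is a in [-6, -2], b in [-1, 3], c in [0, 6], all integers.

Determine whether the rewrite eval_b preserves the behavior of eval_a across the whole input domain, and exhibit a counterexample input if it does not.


This is a faithful refactor — statement counts differ; also min/max/abs usage differs; also local variable names differ; also arithmetic usage differs, but the computed results match everywhere.
One worked example (a=-6, b=-1, c=6) — eval_a: tmp = 5; acc = -13; ((((-acc) - max(3, 2)) == max(tmp, b)) || ((b * tmp) == abs(a))) -> false; acc = 1; res = 0; [i=-1]; res = -5; [i=0]; res = -11; [i=1]; res = -18; tot = 1; [i=-2]; tot = 2; [i=-1]; tot = 3; [i=0]; tot = 4; [i=1]; tot = 5; [i=2]; tot = 6; [i=3]; tot = 7; res = 5; return 12; eval_b: tmp = 5; acc = -13; ((((-acc) - max(3, 2)) == (-(-max(tmp, b)))) || ((b * tmp) == abs(a))) -> false; acc = 1; res = 0; [i=-1]; res = -5; [i=0]; res = -11; [i=1]; res = -18; tot = 1; [i=-2]; tot = 2; [i=-1]; tot = 3; [i=0]; tot = 4; [i=1]; tot = 5; [i=2]; tot = 6; [i=3]; tot = 7; res = 5; return 12; agreement on 12.
Every one of the 175 inputs gives matching results.
verdict: equivalent
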